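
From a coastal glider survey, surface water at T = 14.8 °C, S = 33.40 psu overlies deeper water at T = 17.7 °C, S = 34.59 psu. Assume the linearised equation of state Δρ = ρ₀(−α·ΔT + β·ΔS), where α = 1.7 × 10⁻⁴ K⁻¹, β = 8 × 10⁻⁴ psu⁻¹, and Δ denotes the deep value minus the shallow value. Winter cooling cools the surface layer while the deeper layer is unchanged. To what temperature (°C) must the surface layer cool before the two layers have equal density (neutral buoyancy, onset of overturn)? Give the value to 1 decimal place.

Neutral buoyancy requires Δρ = 0, i.e. −α(T_deep − T_surf′) + β(S_deep − S_surf) = 0.
T_surf′ = T_deep − (β/α)·ΔS = 17.7 − (8 × 10⁻⁴/1.7 × 10⁻⁴)·(+1.19) = 12.100 °C.
Cooling required: 14.8 − (12.100) = 2.700 °C.

12.1 °C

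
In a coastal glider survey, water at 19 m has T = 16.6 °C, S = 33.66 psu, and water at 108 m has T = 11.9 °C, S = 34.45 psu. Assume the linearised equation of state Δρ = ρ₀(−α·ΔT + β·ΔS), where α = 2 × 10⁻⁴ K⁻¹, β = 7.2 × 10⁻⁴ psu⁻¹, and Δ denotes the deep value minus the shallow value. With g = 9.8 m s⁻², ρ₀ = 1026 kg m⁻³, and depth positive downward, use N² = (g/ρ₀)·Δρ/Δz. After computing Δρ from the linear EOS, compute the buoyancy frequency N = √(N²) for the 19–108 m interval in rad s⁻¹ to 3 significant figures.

ΔT = -4.7 K, ΔS = +0.79 psu (deep − shallow).
Δρ/ρ₀ = −αΔT + βΔS = 9.40 × 10⁻⁴ + 5.688 × 10⁻⁴ = 1.5088 × 10⁻³, so Δρ ≈ 1.548 kg m⁻³.
N² = (g/ρ₀)·Δρ/Δz = g·(Δρ/ρ₀)/Δz = 9.8 × 1.5088 × 10⁻³ / 89 = 1.6614 × 10⁻⁴ s⁻².
N = √(1.6614 × 10⁻⁴) = 0.012890 rad s⁻¹ ≈ 0.0129 rad s⁻¹.

0.0129 rad s⁻¹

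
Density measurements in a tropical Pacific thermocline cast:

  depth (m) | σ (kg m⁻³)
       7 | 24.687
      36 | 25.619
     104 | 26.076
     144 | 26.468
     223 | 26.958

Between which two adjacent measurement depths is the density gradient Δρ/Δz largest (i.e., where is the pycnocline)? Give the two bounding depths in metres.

Compute the density gradient over each adjacent pair:
  7–36 m: Δρ/Δz = 0.932/29 = 0.032 kg m⁻⁴
  36–104 m: Δρ/Δz = 0.457/68 = 6.7 × 10⁻³ kg m⁻⁴
  104–144 m: Δρ/Δz = 0.392/40 = 9.8 × 10⁻³ kg m⁻⁴
  144–223 m: Δρ/Δz = 0.490/79 = 6.2 × 10⁻³ kg m⁻⁴
The largest gradient is in the 7–36 m interval — the pycnocline.

7–36 m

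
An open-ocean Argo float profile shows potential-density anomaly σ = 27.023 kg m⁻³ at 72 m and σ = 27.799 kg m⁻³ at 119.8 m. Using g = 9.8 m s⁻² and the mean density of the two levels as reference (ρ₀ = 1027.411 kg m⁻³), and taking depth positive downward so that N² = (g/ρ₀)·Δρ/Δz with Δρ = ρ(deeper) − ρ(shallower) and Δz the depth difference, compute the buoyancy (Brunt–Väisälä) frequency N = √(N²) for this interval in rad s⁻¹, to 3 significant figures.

Δρ = 1027.799 − 1027.023 = 0.776 kg m⁻³ over Δz = 119.8 − 72 = 47.8 m.
N² = (9.8/1027.411) × (0.776/47.8) = 1.5485 × 10⁻⁴ s⁻².
N = √(1.5485 × 10⁻⁴) = 0.012444 rad s⁻¹ ≈ 0.0124 rad s⁻¹.

0.0124 rad s⁻¹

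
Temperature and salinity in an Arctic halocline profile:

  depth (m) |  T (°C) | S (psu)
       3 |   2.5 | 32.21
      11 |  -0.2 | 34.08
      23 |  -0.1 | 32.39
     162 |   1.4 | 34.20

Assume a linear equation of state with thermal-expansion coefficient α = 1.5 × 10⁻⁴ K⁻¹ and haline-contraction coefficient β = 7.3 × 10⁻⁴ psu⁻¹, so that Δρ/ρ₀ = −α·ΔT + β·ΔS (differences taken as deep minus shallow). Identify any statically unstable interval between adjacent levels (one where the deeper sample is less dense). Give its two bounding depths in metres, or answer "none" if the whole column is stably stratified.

11–23 m

Evaluate Δρ/ρ₀ = −αΔT + βΔS across each adjacent pair:
  3–11 m: −αΔT+βΔS = −(1.5 × 10⁻⁴)(-2.7)+(7.3 × 10⁻⁴)(+1.87) = 1.8 × 10⁻³ → stable
  11–23 m: −αΔT+βΔS = −(1.5 × 10⁻⁴)(+0.1)+(7.3 × 10⁻⁴)(-1.69) = -1.2 × 10⁻³ → UNSTABLE
  23–162 m: −αΔT+βΔS = −(1.5 × 10⁻⁴)(+1.5)+(7.3 × 10⁻⁴)(+1.81) = 1.1 × 10⁻³ → stable
The 11–23 m interval has Δρ < 0: lighter water underlies denser water.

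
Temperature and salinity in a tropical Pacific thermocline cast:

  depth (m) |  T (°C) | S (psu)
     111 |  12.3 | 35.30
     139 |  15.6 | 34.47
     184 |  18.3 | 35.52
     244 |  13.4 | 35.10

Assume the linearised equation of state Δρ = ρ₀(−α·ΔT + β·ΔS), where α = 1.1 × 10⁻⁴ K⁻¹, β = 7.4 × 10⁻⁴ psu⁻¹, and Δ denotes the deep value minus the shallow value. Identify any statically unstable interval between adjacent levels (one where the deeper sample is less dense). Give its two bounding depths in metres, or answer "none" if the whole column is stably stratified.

Evaluate Δρ/ρ₀ = −αΔT + βΔS across each adjacent pair:
  111–139 m: −αΔT+βΔS = −(1.1 × 10⁻⁴)(+3.3)+(7.4 × 10⁻⁴)(-0.83) = -9.8 × 10⁻⁴ → UNSTABLE
  139–184 m: −αΔT+βΔS = −(1.1 × 10⁻⁴)(+2.7)+(7.4 × 10⁻⁴)(+1.05) = 4.8 × 10⁻⁴ → stable
  184–244 m: −αΔT+βΔS = −(1.1 × 10⁻⁴)(-4.9)+(7.4 × 10⁻⁴)(-0.42) = 2.3 × 10⁻⁴ → stable
The 111–139 m interval has Δρ < 0: lighter water underlies denser water.

111–139 m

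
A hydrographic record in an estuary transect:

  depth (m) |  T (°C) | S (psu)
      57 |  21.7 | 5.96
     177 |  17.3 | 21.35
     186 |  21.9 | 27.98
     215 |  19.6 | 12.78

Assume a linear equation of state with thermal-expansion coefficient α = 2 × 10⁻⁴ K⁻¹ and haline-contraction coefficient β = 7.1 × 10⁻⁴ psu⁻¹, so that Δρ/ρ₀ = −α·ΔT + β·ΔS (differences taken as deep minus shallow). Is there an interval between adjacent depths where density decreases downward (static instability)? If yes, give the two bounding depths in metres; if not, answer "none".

186–215 m

Evaluate Δρ/ρ₀ = −αΔT + βΔS across each adjacent pair:
  57–177 m: −αΔT+βΔS = −(2 × 10⁻⁴)(-4.4)+(7.1 × 10⁻⁴)(+15.39) = 0.012 → stable
  177–186 m: −αΔT+βΔS = −(2 × 10⁻⁴)(+4.6)+(7.1 × 10⁻⁴)(+6.63) = 3.8 × 10⁻³ → stable
  186–215 m: −αΔT+βΔS = −(2 × 10⁻⁴)(-2.3)+(7.1 × 10⁻⁴)(-15.20) = -0.010 → UNSTABLE
The 186–215 m interval has Δρ < 0: lighter water underlies denser water.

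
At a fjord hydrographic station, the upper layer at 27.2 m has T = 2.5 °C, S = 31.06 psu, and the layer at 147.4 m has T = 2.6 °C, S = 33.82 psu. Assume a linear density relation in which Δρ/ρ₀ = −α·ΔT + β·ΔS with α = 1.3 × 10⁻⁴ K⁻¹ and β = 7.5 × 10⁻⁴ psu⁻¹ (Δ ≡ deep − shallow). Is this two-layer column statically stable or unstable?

ΔT = 2.6 − 2.5 = +0.1 K and ΔS = 33.82 − 31.06 = +2.76 psu (deep − shallow).
−αΔT = -1.30 × 10⁻⁵; βΔS = 2.07 × 10⁻³; sum Δρ/ρ₀ = 2.057 × 10⁻³.
Δρ/ρ₀ > 0, so Δρ > 0: deeper water is denser → statically stable.

stable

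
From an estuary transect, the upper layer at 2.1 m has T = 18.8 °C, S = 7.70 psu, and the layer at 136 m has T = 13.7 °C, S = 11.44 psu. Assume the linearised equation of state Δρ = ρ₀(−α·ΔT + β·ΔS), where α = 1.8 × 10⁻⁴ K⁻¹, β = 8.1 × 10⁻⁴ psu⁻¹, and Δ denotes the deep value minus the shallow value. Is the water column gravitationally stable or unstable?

stable

ΔT = 13.7 − 18.8 = -5.1 K and ΔS = 11.44 − 7.70 = +3.74 psu (deep − shallow).
−αΔT = 9.18 × 10⁻⁴; βΔS = 3.0294 × 10⁻³; sum Δρ/ρ₀ = 3.9474 × 10⁻³.
Δρ/ρ₀ > 0, so Δρ > 0: deeper water is denser → statically stable.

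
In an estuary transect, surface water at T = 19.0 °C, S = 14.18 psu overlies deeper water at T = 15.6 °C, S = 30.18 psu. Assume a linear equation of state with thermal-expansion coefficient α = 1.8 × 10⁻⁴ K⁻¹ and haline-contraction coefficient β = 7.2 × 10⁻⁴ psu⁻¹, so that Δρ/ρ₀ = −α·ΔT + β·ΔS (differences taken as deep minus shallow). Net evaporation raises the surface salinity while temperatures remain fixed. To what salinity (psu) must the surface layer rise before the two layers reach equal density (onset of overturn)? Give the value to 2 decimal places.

Neutral buoyancy requires −α(T_deep − T_surf) + β(S_deep − S_surf′) = 0.
S_surf′ = S_deep − (α/β)·ΔT = 30.18 − (1.8 × 10⁻⁴/7.2 × 10⁻⁴)·(-3.4) = 31.0300 psu.
Increase required: 31.0300 − 14.18 = 16.8500 psu.

31.03 psu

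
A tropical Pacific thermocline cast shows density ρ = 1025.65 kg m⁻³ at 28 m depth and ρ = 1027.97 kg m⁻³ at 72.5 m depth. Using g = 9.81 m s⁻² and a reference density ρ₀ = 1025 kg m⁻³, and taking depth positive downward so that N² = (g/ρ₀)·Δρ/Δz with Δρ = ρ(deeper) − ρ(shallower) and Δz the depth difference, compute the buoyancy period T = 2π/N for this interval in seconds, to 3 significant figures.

281 s

Δρ = 1027.97 − 1025.65 = 2.32 kg m⁻³ over Δz = 72.5 − 28 = 44.5 m.
N² = (9.81/1025) × (2.32/44.5) = 4.9897 × 10⁻⁴ s⁻².
N = √(4.9897 × 10⁻⁴) = 0.022338 rad s⁻¹, so T = 2π/N = 281.28 s ≈ 281 s.
A positive N² confirms static stability across the interval.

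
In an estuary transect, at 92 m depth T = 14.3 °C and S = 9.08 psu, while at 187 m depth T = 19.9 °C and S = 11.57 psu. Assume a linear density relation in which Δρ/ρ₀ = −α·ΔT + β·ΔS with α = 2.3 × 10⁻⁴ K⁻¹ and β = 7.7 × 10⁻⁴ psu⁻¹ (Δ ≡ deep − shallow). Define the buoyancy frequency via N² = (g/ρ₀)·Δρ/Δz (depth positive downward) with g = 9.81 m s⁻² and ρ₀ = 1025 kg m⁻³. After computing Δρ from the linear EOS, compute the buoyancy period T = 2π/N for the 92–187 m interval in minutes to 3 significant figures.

13.0 min

ΔT = +5.6 K, ΔS = +2.49 psu (deep − shallow).
Δρ/ρ₀ = −αΔT + βΔS = -1.288 × 10⁻³ + 1.9173 × 10⁻³ = 6.293 × 10⁻⁴, so Δρ ≈ 0.6450 kg m⁻³.
N² = (g/ρ₀)·Δρ/Δz = g·(Δρ/ρ₀)/Δz = 9.81 × 6.293 × 10⁻⁴ / 95 = 6.4984 × 10⁻⁵ s⁻².
N = √(6.4984 × 10⁻⁵) = 8.0613 × 10⁻³ rad s⁻¹ → T = 2π/N = 779.43 s = 12.990 min ≈ 13.0 min.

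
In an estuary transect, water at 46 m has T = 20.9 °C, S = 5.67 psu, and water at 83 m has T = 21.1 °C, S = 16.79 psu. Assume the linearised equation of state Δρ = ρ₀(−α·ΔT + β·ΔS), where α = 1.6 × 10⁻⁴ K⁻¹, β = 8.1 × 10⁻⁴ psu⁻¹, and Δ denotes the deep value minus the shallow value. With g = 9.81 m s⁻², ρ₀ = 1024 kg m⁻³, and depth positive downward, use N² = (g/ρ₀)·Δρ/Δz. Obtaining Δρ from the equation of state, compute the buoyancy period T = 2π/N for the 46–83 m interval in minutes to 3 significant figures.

2.15 min

ΔT = +0.2 K, ΔS = +11.12 psu (deep − shallow).
Δρ/ρ₀ = −αΔT + βΔS = -3.20 × 10⁻⁵ + 9.0072 × 10⁻³ = 8.9752 × 10⁻³, so Δρ ≈ 9.191 kg m⁻³.
N² = (g/ρ₀)·Δρ/Δz = g·(Δρ/ρ₀)/Δz = 9.81 × 8.9752 × 10⁻³ / 37 = 2.3796 × 10⁻³ s⁻².
N = √(2.3796 × 10⁻³) = 0.048781 rad s⁻¹ → T = 2π/N = 128.80 s = 2.1467 min ≈ 2.15 min.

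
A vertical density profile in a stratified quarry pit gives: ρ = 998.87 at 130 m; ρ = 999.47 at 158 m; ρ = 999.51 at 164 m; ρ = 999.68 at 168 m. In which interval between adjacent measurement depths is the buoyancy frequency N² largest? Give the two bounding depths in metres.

164–168 m

Compute the density gradient over each adjacent pair:
  130–158 m: Δρ/Δz = 0.60/28 = 0.021 kg m⁻⁴
  158–164 m: Δρ/Δz = 0.04/6 = 6.7 × 10⁻³ kg m⁻⁴
  164–168 m: Δρ/Δz = 0.17/4 = 0.043 kg m⁻⁴
The largest gradient is in the 164–168 m interval — the pycnocline.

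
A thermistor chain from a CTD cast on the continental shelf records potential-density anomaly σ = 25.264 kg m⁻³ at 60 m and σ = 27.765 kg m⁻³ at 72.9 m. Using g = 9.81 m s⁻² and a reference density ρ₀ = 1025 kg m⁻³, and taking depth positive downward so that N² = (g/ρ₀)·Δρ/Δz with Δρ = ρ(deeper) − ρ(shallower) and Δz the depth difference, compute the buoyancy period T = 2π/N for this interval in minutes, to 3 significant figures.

Δρ = 1027.765 − 1025.264 = 2.501 kg m⁻³ over Δz = 72.9 − 60 = 12.9 m.
N² = (9.81/1025) × (2.501/12.9) = 1.8555 × 10⁻³ s⁻².
N = √(1.8555 × 10⁻³) = 0.043076 rad s⁻¹, so T = 2π/N = 145.86 s = 2.4310 min ≈ 2.43 min.
A positive N² confirms static stability across the interval.

2.43 min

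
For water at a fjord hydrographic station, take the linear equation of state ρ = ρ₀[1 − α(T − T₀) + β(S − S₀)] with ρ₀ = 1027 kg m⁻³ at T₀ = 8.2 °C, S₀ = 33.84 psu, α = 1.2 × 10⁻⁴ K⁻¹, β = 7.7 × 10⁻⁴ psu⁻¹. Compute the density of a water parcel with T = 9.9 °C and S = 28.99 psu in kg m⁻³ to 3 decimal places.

1022.955 kg m⁻³

T − T₀ = +1.7 K, S − S₀ = -4.85 psu.
Bracket = 1 − α·(+1.7) + β·(-4.85) = 1 + (-3.9385 × 10⁻³) = 0.9960615.
ρ = 1027 × 0.9960615 = 1022.955 kg m⁻³.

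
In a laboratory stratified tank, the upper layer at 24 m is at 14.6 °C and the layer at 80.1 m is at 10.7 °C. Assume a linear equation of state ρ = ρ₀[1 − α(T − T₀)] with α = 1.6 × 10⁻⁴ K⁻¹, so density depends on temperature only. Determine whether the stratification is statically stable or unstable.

ΔT = 10.7 − 14.6 = -3.9 K, so Δρ/ρ₀ = −αΔT = 6.24 × 10⁻⁴.
Δρ/ρ₀ > 0, so Δρ > 0: deeper water is denser → statically stable.

stable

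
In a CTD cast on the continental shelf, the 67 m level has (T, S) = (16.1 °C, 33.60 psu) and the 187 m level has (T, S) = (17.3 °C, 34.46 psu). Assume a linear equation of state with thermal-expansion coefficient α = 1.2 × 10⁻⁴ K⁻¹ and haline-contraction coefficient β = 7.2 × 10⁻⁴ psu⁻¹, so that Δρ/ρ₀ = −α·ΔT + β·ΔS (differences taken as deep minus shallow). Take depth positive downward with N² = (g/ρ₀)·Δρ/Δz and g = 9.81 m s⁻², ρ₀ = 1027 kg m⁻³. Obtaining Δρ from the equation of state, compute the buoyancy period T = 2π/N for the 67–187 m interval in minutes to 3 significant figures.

16.8 min

ΔT = +1.2 K, ΔS = +0.86 psu (deep − shallow).
Δρ/ρ₀ = −αΔT + βΔS = -1.44 × 10⁻⁴ + 6.192 × 10⁻⁴ = 4.752 × 10⁻⁴, so Δρ ≈ 0.4880 kg m⁻³.
N² = (g/ρ₀)·Δρ/Δz = g·(Δρ/ρ₀)/Δz = 9.81 × 4.752 × 10⁻⁴ / 120 = 3.8848 × 10⁻⁵ s⁻².
N = √(3.8848 × 10⁻⁵) = 6.2328 × 10⁻³ rad s⁻¹ → T = 2π/N = 1.0081 × 10³ s = 16.802 min ≈ 16.8 min.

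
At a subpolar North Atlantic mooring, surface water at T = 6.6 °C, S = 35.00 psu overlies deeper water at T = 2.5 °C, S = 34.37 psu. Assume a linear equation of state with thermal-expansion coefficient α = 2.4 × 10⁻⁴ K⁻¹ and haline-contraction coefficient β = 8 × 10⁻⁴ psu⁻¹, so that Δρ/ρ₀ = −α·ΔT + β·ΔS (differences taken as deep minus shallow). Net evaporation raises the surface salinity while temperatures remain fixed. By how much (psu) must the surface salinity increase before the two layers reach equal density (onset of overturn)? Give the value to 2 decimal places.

Neutral buoyancy requires −α(T_deep − T_surf) + β(S_deep − S_surf′) = 0.
S_surf′ = S_deep − (α/β)·ΔT = 34.37 − (2.4 × 10⁻⁴/8 × 10⁻⁴)·(-4.1) = 35.6000 psu.
Increase required: 35.6000 − 35.00 = 0.6000 psu.

0.60 psu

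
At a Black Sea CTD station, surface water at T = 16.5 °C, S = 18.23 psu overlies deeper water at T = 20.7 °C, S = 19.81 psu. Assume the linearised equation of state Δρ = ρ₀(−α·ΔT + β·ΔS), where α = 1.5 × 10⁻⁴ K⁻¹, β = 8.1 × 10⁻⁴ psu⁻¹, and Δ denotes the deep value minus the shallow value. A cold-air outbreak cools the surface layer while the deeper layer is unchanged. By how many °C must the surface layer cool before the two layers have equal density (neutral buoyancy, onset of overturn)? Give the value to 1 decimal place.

4.3 °C

Neutral buoyancy requires Δρ = 0, i.e. −α(T_deep − T_surf′) + β(S_deep − S_surf) = 0.
T_surf′ = T_deep − (β/α)·ΔS = 20.7 − (8.1 × 10⁻⁴/1.5 × 10⁻⁴)·(+1.58) = 12.168 °C.
Cooling required: 16.5 − (12.168) = 4.332 °C.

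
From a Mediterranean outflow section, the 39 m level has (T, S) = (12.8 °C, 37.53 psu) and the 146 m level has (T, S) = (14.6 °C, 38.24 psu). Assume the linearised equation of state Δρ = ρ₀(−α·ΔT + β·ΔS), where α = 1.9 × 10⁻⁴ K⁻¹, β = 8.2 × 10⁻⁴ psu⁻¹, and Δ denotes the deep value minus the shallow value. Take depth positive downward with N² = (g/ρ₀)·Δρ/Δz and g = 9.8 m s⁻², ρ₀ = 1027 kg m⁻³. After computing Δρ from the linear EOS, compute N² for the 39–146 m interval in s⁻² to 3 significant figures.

ΔT = +1.8 K, ΔS = +0.71 psu (deep − shallow).
Δρ/ρ₀ = −αΔT + βΔS = -3.42 × 10⁻⁴ + 5.822 × 10⁻⁴ = 2.402 × 10⁻⁴, so Δρ ≈ 0.2467 kg m⁻³.
N² = (g/ρ₀)·Δρ/Δz = g·(Δρ/ρ₀)/Δz = 9.8 × 2.402 × 10⁻⁴ / 107 = 2.2000 × 10⁻⁵ s⁻² ≈ 2.20 × 10⁻⁵ s⁻².

2.20 × 10⁻⁵ s⁻²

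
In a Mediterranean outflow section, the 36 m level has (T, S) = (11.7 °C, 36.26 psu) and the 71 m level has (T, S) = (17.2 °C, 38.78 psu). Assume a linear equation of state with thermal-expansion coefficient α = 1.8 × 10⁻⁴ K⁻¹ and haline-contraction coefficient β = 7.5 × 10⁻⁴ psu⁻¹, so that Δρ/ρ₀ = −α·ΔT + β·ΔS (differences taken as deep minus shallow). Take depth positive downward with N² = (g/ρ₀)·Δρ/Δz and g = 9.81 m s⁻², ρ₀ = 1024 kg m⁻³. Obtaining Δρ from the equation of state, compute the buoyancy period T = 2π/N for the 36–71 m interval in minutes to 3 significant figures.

ΔT = +5.5 K, ΔS = +2.52 psu (deep − shallow).
Δρ/ρ₀ = −αΔT + βΔS = -9.90 × 10⁻⁴ + 1.89 × 10⁻³ = 9.00 × 10⁻⁴, so Δρ ≈ 0.9216 kg m⁻³.
N² = (g/ρ₀)·Δρ/Δz = g·(Δρ/ρ₀)/Δz = 9.81 × 9.00 × 10⁻⁴ / 35 = 2.5226 × 10⁻⁴ s⁻².
N = √(2.5226 × 10⁻⁴) = 0.015883 rad s⁻¹ → T = 2π/N = 395.59 s = 6.5932 min ≈ 6.59 min.

6.59 min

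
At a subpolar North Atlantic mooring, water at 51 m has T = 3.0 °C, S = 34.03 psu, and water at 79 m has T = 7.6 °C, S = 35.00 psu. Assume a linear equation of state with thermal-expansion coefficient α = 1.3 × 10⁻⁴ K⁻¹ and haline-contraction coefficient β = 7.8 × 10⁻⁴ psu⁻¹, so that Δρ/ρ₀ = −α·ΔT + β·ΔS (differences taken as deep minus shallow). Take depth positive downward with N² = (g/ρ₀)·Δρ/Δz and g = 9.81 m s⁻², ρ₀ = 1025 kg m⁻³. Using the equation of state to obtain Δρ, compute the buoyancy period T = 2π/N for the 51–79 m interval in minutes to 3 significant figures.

14.0 min

ΔT = +4.6 K, ΔS = +0.97 psu (deep − shallow).
Δρ/ρ₀ = −αΔT + βΔS = -5.98 × 10⁻⁴ + 7.566 × 10⁻⁴ = 1.586 × 10⁻⁴, so Δρ ≈ 0.1626 kg m⁻³.
N² = (g/ρ₀)·Δρ/Δz = g·(Δρ/ρ₀)/Δz = 9.81 × 1.586 × 10⁻⁴ / 28 = 5.5567 × 10⁻⁵ s⁻².
N = √(5.5567 × 10⁻⁵) = 7.4543 × 10⁻³ rad s⁻¹ → T = 2π/N = 842.89 s = 14.048 min ≈ 14.0 min.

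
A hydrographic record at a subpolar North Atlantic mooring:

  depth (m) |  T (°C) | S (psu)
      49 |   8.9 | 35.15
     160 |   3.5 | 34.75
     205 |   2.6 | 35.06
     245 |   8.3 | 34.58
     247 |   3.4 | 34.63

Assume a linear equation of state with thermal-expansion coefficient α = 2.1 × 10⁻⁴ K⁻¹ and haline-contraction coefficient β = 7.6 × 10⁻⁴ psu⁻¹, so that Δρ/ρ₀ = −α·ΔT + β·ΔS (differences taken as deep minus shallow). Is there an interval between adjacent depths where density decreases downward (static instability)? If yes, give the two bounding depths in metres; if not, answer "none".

Evaluate Δρ/ρ₀ = −αΔT + βΔS across each adjacent pair:
  49–160 m: −αΔT+βΔS = −(2.1 × 10⁻⁴)(-5.4)+(7.6 × 10⁻⁴)(-0.40) = 8.3 × 10⁻⁴ → stable
  160–205 m: −αΔT+βΔS = −(2.1 × 10⁻⁴)(-0.9)+(7.6 × 10⁻⁴)(+0.31) = 4.2 × 10⁻⁴ → stable
  205–245 m: −αΔT+βΔS = −(2.1 × 10⁻⁴)(+5.7)+(7.6 × 10⁻⁴)(-0.48) = -1.6 × 10⁻³ → UNSTABLE
  245–247 m: −αΔT+βΔS = −(2.1 × 10⁻⁴)(-4.9)+(7.6 × 10⁻⁴)(+0.05) = 1.1 × 10⁻³ → stable
The 205–245 m interval has Δρ < 0: lighter water underlies denser water.

205–245 m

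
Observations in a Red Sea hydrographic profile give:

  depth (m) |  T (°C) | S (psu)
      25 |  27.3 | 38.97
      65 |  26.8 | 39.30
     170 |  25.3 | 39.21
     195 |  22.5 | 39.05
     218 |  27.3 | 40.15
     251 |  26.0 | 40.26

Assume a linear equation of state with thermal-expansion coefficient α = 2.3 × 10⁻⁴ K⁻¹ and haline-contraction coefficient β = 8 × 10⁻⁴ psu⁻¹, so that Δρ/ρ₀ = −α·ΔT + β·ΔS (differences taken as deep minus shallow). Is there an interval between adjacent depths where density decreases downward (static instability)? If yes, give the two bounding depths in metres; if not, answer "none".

Evaluate Δρ/ρ₀ = −αΔT + βΔS across each adjacent pair:
  25–65 m: −αΔT+βΔS = −(2.3 × 10⁻⁴)(-0.5)+(8 × 10⁻⁴)(+0.33) = 3.8 × 10⁻⁴ → stable
  65–170 m: −αΔT+βΔS = −(2.3 × 10⁻⁴)(-1.5)+(8 × 10⁻⁴)(-0.09) = 2.7 × 10⁻⁴ → stable
  170–195 m: −αΔT+βΔS = −(2.3 × 10⁻⁴)(-2.8)+(8 × 10⁻⁴)(-0.16) = 5.2 × 10⁻⁴ → stable
  195–218 m: −αΔT+βΔS = −(2.3 × 10⁻⁴)(+4.8)+(8 × 10⁻⁴)(+1.10) = -2.2 × 10⁻⁴ → UNSTABLE
  218–251 m: −αΔT+βΔS = −(2.3 × 10⁻⁴)(-1.3)+(8 × 10⁻⁴)(+0.11) = 3.9 × 10⁻⁴ → stable
The 195–218 m interval has Δρ < 0: lighter water underlies denser water.

195–218 m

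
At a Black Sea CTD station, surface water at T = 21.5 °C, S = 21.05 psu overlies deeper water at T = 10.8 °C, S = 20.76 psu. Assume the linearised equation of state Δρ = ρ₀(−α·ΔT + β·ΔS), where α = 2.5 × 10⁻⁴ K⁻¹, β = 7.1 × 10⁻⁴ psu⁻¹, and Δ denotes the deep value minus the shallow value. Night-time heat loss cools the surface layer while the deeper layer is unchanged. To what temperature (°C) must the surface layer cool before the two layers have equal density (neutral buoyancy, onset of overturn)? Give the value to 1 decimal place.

11.6 °C

Neutral buoyancy requires Δρ = 0, i.e. −α(T_deep − T_surf′) + β(S_deep − S_surf) = 0.
T_surf′ = T_deep − (β/α)·ΔS = 10.8 − (7.1 × 10⁻⁴/2.5 × 10⁻⁴)·(-0.29) = 11.624 °C.
Cooling required: 21.5 − (11.624) = 9.876 °C.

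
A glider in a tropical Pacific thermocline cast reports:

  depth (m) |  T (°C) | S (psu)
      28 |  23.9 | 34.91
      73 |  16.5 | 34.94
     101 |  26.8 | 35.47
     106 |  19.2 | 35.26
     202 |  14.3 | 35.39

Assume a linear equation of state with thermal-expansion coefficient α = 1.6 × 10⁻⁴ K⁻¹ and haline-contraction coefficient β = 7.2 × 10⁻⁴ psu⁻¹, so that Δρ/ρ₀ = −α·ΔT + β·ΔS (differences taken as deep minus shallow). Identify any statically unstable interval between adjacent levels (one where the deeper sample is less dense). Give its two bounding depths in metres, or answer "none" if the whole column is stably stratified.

Evaluate Δρ/ρ₀ = −αΔT + βΔS across each adjacent pair:
  28–73 m: −αΔT+βΔS = −(1.6 × 10⁻⁴)(-7.4)+(7.2 × 10⁻⁴)(+0.03) = 1.2 × 10⁻³ → stable
  73–101 m: −αΔT+βΔS = −(1.6 × 10⁻⁴)(+10.3)+(7.2 × 10⁻⁴)(+0.53) = -1.3 × 10⁻³ → UNSTABLE
  101–106 m: −αΔT+βΔS = −(1.6 × 10⁻⁴)(-7.6)+(7.2 × 10⁻⁴)(-0.21) = 1.1 × 10⁻³ → stable
  106–202 m: −αΔT+βΔS = −(1.6 × 10⁻⁴)(-4.9)+(7.2 × 10⁻⁴)(+0.13) = 8.8 × 10⁻⁴ → stable
The 73–101 m interval has Δρ < 0: lighter water underlies denser water.

73–101 m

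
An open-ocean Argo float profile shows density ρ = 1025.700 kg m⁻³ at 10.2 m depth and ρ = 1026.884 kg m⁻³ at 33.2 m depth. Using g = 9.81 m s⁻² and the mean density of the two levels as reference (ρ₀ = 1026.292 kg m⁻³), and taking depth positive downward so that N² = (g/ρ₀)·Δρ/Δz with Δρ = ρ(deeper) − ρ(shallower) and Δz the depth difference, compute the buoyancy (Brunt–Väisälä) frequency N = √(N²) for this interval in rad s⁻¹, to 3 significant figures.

Δρ = 1026.884 − 1025.700 = 1.184 kg m⁻³ over Δz = 33.2 − 10.2 = 23 m.
N² = (9.81/1026.292) × (1.184/23) = 4.9206 × 10⁻⁴ s⁻².
N = √(4.9206 × 10⁻⁴) = 0.022182 rad s⁻¹ ≈ 0.0222 rad s⁻¹.
A positive N² confirms static stability across the interval.

0.0222 rad s⁻¹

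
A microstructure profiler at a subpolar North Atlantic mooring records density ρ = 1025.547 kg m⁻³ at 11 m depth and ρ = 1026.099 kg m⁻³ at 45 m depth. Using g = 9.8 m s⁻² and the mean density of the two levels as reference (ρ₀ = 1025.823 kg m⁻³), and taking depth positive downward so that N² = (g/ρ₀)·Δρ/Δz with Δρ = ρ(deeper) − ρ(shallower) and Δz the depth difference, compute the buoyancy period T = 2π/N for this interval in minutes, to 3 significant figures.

8.41 min

Δρ = 1026.099 − 1025.547 = 0.552 kg m⁻³ over Δz = 45 − 11 = 34 m.
N² = (9.8/1025.823) × (0.552/34) = 1.5510 × 10⁻⁴ s⁻².
N = √(1.5510 × 10⁻⁴) = 0.012454 rad s⁻¹, so T = 2π/N = 504.51 s = 8.4085 min ≈ 8.41 min.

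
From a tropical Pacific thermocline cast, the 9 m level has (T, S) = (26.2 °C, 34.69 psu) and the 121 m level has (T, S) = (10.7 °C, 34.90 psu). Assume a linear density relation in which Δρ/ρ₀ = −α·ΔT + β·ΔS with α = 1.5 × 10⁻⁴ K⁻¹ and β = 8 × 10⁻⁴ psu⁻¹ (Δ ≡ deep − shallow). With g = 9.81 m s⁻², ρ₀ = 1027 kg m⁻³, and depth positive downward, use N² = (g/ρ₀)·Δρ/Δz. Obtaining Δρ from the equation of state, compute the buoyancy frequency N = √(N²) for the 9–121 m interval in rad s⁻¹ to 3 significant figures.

ΔT = -15.5 K, ΔS = +0.21 psu (deep − shallow).
Δρ/ρ₀ = −αΔT + βΔS = 2.325 × 10⁻³ + 1.68 × 10⁻⁴ = 2.493 × 10⁻³, so Δρ ≈ 2.560 kg m⁻³.
N² = (g/ρ₀)·Δρ/Δz = g·(Δρ/ρ₀)/Δz = 9.81 × 2.493 × 10⁻³ / 112 = 2.1836 × 10⁻⁴ s⁻².
N = √(2.1836 × 10⁻⁴) = 0.014777 rad s⁻¹ ≈ 0.0148 rad s⁻¹.

0.0148 rad s⁻¹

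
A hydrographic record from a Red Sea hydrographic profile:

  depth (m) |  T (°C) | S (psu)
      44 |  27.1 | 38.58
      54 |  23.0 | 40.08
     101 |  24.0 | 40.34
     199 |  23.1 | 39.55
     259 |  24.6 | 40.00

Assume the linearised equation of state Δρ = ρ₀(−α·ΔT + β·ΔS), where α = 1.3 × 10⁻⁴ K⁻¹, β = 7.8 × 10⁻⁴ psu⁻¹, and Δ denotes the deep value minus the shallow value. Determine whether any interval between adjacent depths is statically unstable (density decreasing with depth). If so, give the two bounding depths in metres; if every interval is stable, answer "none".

Evaluate Δρ/ρ₀ = −αΔT + βΔS across each adjacent pair:
  44–54 m: −αΔT+βΔS = −(1.3 × 10⁻⁴)(-4.1)+(7.8 × 10⁻⁴)(+1.50) = 1.7 × 10⁻³ → stable
  54–101 m: −αΔT+βΔS = −(1.3 × 10⁻⁴)(+1.0)+(7.8 × 10⁻⁴)(+0.26) = 7.3 × 10⁻⁵ → stable
  101–199 m: −αΔT+βΔS = −(1.3 × 10⁻⁴)(-0.9)+(7.8 × 10⁻⁴)(-0.79) = -5.0 × 10⁻⁴ → UNSTABLE
  199–259 m: −αΔT+βΔS = −(1.3 × 10⁻⁴)(+1.5)+(7.8 × 10⁻⁴)(+0.45) = 1.6 × 10⁻⁴ → stable
The 101–199 m interval has Δρ < 0: lighter water underlies denser water.

101–199 m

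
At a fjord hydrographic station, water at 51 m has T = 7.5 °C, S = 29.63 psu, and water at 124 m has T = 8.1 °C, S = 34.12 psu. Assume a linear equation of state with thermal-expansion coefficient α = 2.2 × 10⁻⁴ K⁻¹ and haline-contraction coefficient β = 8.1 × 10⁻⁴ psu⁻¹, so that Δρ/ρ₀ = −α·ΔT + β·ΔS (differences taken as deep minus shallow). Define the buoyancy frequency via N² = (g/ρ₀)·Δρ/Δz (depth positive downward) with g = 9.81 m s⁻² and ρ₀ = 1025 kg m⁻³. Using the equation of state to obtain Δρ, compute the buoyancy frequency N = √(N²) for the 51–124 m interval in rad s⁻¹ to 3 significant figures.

0.0217 rad s⁻¹

ΔT = +0.6 K, ΔS = +4.49 psu (deep − shallow).
Δρ/ρ₀ = −αΔT + βΔS = -1.32 × 10⁻⁴ + 3.6369 × 10⁻³ = 3.5049 × 10⁻³, so Δρ ≈ 3.593 kg m⁻³.
N² = (g/ρ₀)·Δρ/Δz = g·(Δρ/ρ₀)/Δz = 9.81 × 3.5049 × 10⁻³ / 73 = 4.7100 × 10⁻⁴ s⁻².
N = √(4.7100 × 10⁻⁴) = 0.021703 rad s⁻¹ ≈ 0.0217 rad s⁻¹.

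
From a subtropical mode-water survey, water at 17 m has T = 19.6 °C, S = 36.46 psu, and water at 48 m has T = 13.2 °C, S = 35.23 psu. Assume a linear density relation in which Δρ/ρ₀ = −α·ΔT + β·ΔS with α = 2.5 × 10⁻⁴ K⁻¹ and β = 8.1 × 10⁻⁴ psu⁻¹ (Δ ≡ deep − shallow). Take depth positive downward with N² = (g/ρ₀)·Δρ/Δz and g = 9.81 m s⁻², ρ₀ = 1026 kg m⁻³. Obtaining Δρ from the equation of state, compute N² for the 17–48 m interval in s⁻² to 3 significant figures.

1.91 × 10⁻⁴ s⁻²

ΔT = -6.4 K, ΔS = -1.23 psu (deep − shallow).
Δρ/ρ₀ = −αΔT + βΔS = 1.60 × 10⁻³ − 9.963 × 10⁻⁴ = 6.037 × 10⁻⁴, so Δρ ≈ 0.6194 kg m⁻³.
N² = (g/ρ₀)·Δρ/Δz = g·(Δρ/ρ₀)/Δz = 9.81 × 6.037 × 10⁻⁴ / 31 = 1.9104 × 10⁻⁴ s⁻² ≈ 1.91 × 10⁻⁴ s⁻².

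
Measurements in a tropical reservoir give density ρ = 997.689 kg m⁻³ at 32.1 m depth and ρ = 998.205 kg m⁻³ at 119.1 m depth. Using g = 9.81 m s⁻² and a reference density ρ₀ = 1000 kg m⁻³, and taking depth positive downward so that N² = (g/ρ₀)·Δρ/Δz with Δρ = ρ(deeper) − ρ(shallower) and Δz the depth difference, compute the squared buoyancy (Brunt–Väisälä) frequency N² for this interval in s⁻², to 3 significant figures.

Δρ = 998.205 − 997.689 = 0.516 kg m⁻³ over Δz = 119.1 − 32.1 = 87 m.
N² = (9.81/1000) × (0.516/87) = 5.8183 × 10⁻⁵ s⁻² ≈ 5.82 × 10⁻⁵ s⁻².
A positive N² confirms static stability across the interval.

5.82 × 10⁻⁵ s⁻²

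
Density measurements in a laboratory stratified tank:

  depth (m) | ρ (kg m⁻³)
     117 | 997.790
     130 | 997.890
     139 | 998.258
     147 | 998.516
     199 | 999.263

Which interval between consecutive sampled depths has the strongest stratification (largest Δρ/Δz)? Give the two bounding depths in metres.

Compute the density gradient over each adjacent pair:
  117–130 m: Δρ/Δz = 0.100/13 = 7.7 × 10⁻³ kg m⁻⁴
  130–139 m: Δρ/Δz = 0.368/9 = 0.041 kg m⁻⁴
  139–147 m: Δρ/Δz = 0.258/8 = 0.032 kg m⁻⁴
  147–199 m: Δρ/Δz = 0.747/52 = 0.014 kg m⁻⁴
The largest gradient is in the 130–139 m interval — the pycnocline.

130–139 m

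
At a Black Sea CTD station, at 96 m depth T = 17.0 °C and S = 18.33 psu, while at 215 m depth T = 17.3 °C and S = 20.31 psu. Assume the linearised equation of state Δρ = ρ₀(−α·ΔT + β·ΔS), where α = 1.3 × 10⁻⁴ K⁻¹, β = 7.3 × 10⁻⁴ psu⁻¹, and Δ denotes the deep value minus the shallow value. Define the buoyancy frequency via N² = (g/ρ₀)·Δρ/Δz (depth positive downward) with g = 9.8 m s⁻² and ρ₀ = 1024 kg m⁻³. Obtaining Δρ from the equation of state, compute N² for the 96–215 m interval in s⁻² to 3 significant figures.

1.16 × 10⁻⁴ s⁻²

ΔT = +0.3 K, ΔS = +1.98 psu (deep − shallow).
Δρ/ρ₀ = −αΔT + βΔS = -3.90 × 10⁻⁵ + 1.4454 × 10⁻³ = 1.4064 × 10⁻³, so Δρ ≈ 1.440 kg m⁻³.
N² = (g/ρ₀)·Δρ/Δz = g·(Δρ/ρ₀)/Δz = 9.8 × 1.4064 × 10⁻³ / 119 = 1.1582 × 10⁻⁴ s⁻² ≈ 1.16 × 10⁻⁴ s⁻².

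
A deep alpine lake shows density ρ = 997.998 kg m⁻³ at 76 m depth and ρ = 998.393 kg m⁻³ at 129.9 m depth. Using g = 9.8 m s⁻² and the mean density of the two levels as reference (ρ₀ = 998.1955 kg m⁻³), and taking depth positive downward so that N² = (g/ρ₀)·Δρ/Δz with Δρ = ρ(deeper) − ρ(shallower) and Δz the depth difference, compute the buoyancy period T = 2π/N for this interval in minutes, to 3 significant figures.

12.3 min

Δρ = 998.393 − 997.998 = 0.395 kg m⁻³ over Δz = 129.9 − 76 = 53.9 m.
N² = (9.8/998.1955) × (0.395/53.9) = 7.1948 × 10⁻⁵ s⁻².
N = √(7.1948 × 10⁻⁵) = 8.4822 × 10⁻³ rad s⁻¹, so T = 2π/N = 740.75 s = 12.346 min ≈ 12.3 min.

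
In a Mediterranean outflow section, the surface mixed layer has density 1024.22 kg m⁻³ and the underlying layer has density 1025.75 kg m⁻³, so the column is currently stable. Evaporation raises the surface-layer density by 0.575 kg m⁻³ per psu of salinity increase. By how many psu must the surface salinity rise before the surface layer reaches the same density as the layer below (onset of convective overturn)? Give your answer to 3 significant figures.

2.66 psu

Density deficit of the surface layer: 1025.75 − 1024.22 = 1.53 kg m⁻³.
Required change = 1.53 / 0.575 = 2.66 psu.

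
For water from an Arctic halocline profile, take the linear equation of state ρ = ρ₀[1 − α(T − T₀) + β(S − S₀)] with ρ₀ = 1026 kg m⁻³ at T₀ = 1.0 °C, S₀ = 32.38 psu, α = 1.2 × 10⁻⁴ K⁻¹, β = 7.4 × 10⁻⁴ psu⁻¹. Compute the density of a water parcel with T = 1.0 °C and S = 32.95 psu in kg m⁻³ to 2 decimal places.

T − T₀ = +0.0 K, S − S₀ = +0.57 psu.
Bracket = 1 − α·(+0.0) + β·(+0.57) = 1 + (4.218 × 10⁻⁴) = 1.0004218.
ρ = 1026 × 1.0004218 = 1026.43 kg m⁻³.

1026.43 kg m⁻³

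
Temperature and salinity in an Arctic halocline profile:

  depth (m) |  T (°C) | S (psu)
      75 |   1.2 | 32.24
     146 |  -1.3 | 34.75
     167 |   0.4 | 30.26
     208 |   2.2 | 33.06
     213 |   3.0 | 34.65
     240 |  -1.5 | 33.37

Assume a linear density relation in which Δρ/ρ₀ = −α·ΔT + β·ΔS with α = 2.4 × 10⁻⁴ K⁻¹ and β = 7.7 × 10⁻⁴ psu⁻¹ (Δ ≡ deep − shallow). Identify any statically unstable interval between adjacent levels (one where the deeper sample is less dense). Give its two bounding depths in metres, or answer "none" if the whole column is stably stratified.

146–167 m

Evaluate Δρ/ρ₀ = −αΔT + βΔS across each adjacent pair:
  75–146 m: −αΔT+βΔS = −(2.4 × 10⁻⁴)(-2.5)+(7.7 × 10⁻⁴)(+2.51) = 2.5 × 10⁻³ → stable
  146–167 m: −αΔT+βΔS = −(2.4 × 10⁻⁴)(+1.7)+(7.7 × 10⁻⁴)(-4.49) = -3.9 × 10⁻³ → UNSTABLE
  167–208 m: −αΔT+βΔS = −(2.4 × 10⁻⁴)(+1.8)+(7.7 × 10⁻⁴)(+2.80) = 1.7 × 10⁻³ → stable
  208–213 m: −αΔT+βΔS = −(2.4 × 10⁻⁴)(+0.8)+(7.7 × 10⁻⁴)(+1.59) = 1.0 × 10⁻³ → stable
  213–240 m: −αΔT+βΔS = −(2.4 × 10⁻⁴)(-4.5)+(7.7 × 10⁻⁴)(-1.28) = 9.4 × 10⁻⁵ → stable
The 146–167 m interval has Δρ < 0: lighter water underlies denser water.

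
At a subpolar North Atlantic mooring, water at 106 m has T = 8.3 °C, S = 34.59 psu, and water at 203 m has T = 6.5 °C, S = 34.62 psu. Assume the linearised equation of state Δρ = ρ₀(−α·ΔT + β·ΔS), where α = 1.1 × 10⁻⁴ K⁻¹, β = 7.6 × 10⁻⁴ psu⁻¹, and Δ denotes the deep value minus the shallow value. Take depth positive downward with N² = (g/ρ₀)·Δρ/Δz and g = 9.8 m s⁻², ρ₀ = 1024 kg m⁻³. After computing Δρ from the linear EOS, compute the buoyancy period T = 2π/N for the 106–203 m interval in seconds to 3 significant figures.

ΔT = -1.8 K, ΔS = +0.03 psu (deep − shallow).
Δρ/ρ₀ = −αΔT + βΔS = 1.98 × 10⁻⁴ + 2.28 × 10⁻⁵ = 2.208 × 10⁻⁴, so Δρ ≈ 0.2261 kg m⁻³.
N² = (g/ρ₀)·Δρ/Δz = g·(Δρ/ρ₀)/Δz = 9.8 × 2.208 × 10⁻⁴ / 97 = 2.2308 × 10⁻⁵ s⁻².
N = √(2.2308 × 10⁻⁵) = 4.7231 × 10⁻³ rad s⁻¹ → T = 2π/N = 1.3303 × 10³ s ≈ 1.33 × 10³ s.

1.33 × 10³ s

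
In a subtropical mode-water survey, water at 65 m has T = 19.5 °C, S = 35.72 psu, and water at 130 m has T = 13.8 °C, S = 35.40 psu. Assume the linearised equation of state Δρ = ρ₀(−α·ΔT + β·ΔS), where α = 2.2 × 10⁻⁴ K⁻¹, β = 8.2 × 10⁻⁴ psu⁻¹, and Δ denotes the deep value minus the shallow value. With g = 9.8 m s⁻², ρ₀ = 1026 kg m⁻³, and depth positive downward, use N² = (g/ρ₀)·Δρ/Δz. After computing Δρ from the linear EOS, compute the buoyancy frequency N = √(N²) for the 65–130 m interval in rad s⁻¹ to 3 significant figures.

0.0122 rad s⁻¹

ΔT = -5.7 K, ΔS = -0.32 psu (deep − shallow).
Δρ/ρ₀ = −αΔT + βΔS = 1.254 × 10⁻³ − 2.624 × 10⁻⁴ = 9.916 × 10⁻⁴, so Δρ ≈ 1.017 kg m⁻³.
N² = (g/ρ₀)·Δρ/Δz = g·(Δρ/ρ₀)/Δz = 9.8 × 9.916 × 10⁻⁴ / 65 = 1.4950 × 10⁻⁴ s⁻².
N = √(1.4950 × 10⁻⁴) = 0.012227 rad s⁻¹ ≈ 0.0122 rad s⁻¹.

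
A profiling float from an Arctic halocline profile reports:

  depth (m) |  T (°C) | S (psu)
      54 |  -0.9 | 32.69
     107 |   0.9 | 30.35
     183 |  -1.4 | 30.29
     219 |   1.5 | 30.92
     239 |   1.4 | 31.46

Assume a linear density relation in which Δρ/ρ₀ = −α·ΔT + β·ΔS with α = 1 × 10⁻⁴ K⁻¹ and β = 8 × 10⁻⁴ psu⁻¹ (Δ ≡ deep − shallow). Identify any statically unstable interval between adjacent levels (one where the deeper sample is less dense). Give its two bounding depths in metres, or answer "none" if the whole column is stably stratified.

54–107 m

Evaluate Δρ/ρ₀ = −αΔT + βΔS across each adjacent pair:
  54–107 m: −αΔT+βΔS = −(1 × 10⁻⁴)(+1.8)+(8 × 10⁻⁴)(-2.34) = -2.1 × 10⁻³ → UNSTABLE
  107–183 m: −αΔT+βΔS = −(1 × 10⁻⁴)(-2.3)+(8 × 10⁻⁴)(-0.06) = 1.8 × 10⁻⁴ → stable
  183–219 m: −αΔT+βΔS = −(1 × 10⁻⁴)(+2.9)+(8 × 10⁻⁴)(+0.63) = 2.1 × 10⁻⁴ → stable
  219–239 m: −αΔT+βΔS = −(1 × 10⁻⁴)(-0.1)+(8 × 10⁻⁴)(+0.54) = 4.4 × 10⁻⁴ → stable
The 54–107 m interval has Δρ < 0: lighter water underlies denser water.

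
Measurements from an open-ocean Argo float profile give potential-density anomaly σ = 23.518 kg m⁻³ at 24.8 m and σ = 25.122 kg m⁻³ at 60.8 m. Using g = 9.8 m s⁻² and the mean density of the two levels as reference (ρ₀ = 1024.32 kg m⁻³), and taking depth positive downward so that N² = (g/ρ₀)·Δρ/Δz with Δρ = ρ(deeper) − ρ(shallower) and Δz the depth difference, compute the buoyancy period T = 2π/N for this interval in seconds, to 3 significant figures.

Δρ = 1025.122 − 1023.518 = 1.604 kg m⁻³ over Δz = 60.8 − 24.8 = 36 m.
N² = (9.8/1024.32) × (1.604/36) = 4.2628 × 10⁻⁴ s⁻².
N = √(4.2628 × 10⁻⁴) = 0.020647 rad s⁻¹, so T = 2π/N = 304.31 s ≈ 304 s.

304 s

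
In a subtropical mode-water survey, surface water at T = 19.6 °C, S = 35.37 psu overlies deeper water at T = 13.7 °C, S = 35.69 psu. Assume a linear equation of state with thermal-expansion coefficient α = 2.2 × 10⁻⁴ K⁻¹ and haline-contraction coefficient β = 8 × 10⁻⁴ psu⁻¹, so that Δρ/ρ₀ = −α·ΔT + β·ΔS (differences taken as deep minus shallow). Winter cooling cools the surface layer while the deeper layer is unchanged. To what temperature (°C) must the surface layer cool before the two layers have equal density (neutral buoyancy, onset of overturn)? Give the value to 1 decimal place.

12.5 °C

Neutral buoyancy requires Δρ = 0, i.e. −α(T_deep − T_surf′) + β(S_deep − S_surf) = 0.
T_surf′ = T_deep − (β/α)·ΔS = 13.7 − (8 × 10⁻⁴/2.2 × 10⁻⁴)·(+0.32) = 12.536 °C.
Cooling required: 19.6 − (12.536) = 7.064 °C.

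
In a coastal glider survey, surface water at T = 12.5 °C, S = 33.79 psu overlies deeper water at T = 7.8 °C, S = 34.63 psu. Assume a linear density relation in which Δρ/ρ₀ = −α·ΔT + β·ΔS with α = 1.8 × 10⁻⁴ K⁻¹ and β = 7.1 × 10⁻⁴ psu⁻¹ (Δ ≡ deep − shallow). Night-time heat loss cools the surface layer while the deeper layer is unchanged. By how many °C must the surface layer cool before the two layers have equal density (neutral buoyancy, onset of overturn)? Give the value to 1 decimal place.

Neutral buoyancy requires Δρ = 0, i.e. −α(T_deep − T_surf′) + β(S_deep − S_surf) = 0.
T_surf′ = T_deep − (β/α)·ΔS = 7.8 − (7.1 × 10⁻⁴/1.8 × 10⁻⁴)·(+0.84) = 4.487 °C.
Cooling required: 12.5 − (4.487) = 8.013 °C.

8.0 °C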